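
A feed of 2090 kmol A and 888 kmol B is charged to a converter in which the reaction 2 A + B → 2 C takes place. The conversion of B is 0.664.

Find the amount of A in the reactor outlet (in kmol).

B reacted = 0.664 × 888 = 589.6 kmol; ν_B = −1, so ξ = 589.6/1 = 589.6 kmol.
Outlet amounts (n = n₀ + ν ξ):
  A: 2090 − 2(589.6) = 910.7
  B: 888 − 1(589.6) = 298.4
  C: 0 + 2(589.6) = 1179

911 kmol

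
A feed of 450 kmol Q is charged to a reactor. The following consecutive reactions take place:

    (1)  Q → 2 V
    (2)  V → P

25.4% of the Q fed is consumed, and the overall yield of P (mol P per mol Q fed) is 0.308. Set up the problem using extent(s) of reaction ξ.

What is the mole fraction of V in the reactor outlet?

0.159

Conversion of Q: Q consumed = 1ξ₁ = 0.254 × 450 → ξ₁ = 114.3 kmol.
Yield of P: 1ξ₂ / 450 = 0.308 → ξ₂ = 138.6 kmol.
Outlet amounts (n = n₀ + Σ ν·ξ):
  Q: 450 − 1(114.3) = 335.7
  V: 0 + 2(114.3) − 1(138.6) = 90
  P: 0 + 1(138.6) = 138.6
Total out = 564.3 kmol; y_V = 90 / 564.3 = 0.1595.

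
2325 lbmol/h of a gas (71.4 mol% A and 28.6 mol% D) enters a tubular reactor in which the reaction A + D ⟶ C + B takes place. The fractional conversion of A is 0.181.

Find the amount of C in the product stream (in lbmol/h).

A reacted = 0.181 × 1660 = 300.5 lbmol/h; ν_A = −1, so ξ = 300.5/1 = 300.5 lbmol/h.
Outlet amounts (n = n₀ + ν ξ):
  A: 1660 − 1(300.5) = 1360
  D: 665 − 1(300.5) = 364.5
  C: 0 + 1(300.5) = 300.5
  B: 0 + 1(300.5) = 300.5

300 lbmol/h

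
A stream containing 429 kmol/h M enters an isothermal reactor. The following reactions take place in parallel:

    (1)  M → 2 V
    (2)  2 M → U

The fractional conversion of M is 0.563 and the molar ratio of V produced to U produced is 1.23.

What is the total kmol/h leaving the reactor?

Conversion of M: M consumed = 0.563 × 429 = 241.5 kmol/h = 1ξ₁ + 2ξ₂.
Selectivity: 2ξ₁ / (1ξ₂) = 1.23 → ξ₁ = 0.615 ξ₂.
Substitute: (1·0.615 + 2) ξ₂ = 241.5 → ξ₂ = 92.36 kmol/h, ξ₁ = 56.8 kmol/h.
Outlet amounts (n = n₀ + Σ ν·ξ):
  M: 429 − 1(56.8) − 2(92.36) = 187.5
  V: 0 + 2(56.8) = 113.6
  U: 0 + 1(92.36) = 92.36
Total out = 187.5 + 113.6 + 92.36 = 393.4 kmol/h.

393 kmol/h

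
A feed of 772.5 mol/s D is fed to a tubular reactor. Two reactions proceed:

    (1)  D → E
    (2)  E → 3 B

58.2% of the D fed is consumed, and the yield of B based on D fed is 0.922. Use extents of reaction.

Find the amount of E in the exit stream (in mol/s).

Conversion of D: D consumed = 1ξ₁ = 0.582 × 772.5 → ξ₁ = 449.6 mol/s.
Yield of B: 3ξ₂ / 772.5 = 0.922 → ξ₂ = 237.4 mol/s.
Outlet amounts (n = n₀ + Σ ν·ξ):
  D: 772.5 − 1(449.6) = 322.9
  E: 0 + 1(449.6) − 1(237.4) = 212.2
  B: 0 + 3(237.4) = 712.2

212 mol/s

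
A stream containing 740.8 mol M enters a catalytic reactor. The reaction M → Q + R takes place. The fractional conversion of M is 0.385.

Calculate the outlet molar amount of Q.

M reacted = 0.385 × 740.8 = 285.2 mol; ν_M = −1, so ξ = 285.2/1 = 285.2 mol.
Outlet amounts (n = n₀ + ν ξ):
  M: 740.8 − 1(285.2) = 455.6
  Q: 0 + 1(285.2) = 285.2
  R: 0 + 1(285.2) = 285.2

285 mol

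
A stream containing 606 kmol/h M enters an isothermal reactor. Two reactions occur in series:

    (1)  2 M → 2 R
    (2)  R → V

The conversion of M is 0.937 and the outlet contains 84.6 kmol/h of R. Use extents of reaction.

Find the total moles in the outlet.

606 kmol/h

Conversion of M: M consumed = 2ξ₁ = 0.937 × 606 → ξ₁ = 283.9 kmol/h.
R balance: n_R = 0 + 2ξ₁ − 1ξ₂ = 84.6 → ξ₂ = (2·283.9 − 84.6)/1 = 483.2 kmol/h.
Outlet amounts (n = n₀ + Σ ν·ξ):
  M: 606 − 2(283.9) = 38.18
  R: 0 + 2(283.9) − 1(483.2) = 84.6
  V: 0 + 1(483.2) = 483.2
Total out = 38.18 + 84.6 + 483.2 = 606 kmol/h.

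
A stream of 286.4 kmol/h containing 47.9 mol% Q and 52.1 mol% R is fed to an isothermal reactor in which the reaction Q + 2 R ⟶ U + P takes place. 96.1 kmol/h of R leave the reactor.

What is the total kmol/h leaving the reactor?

For R: n = n₀ − 2ξ → 96.1 = 149.2 − 2ξ, giving ξ = 26.56 kmol/h.
Outlet amounts (n = n₀ + ν ξ):
  Q: 137.2 − 1(26.56) = 110.6
  R: 149.2 − 2(26.56) = 96.1
  U: 0 + 1(26.56) = 26.56
  P: 0 + 1(26.56) = 26.56
Total out = 110.6 + 96.1 + 26.56 + 26.56 = 259.8 kmol/h.

260 kmol/h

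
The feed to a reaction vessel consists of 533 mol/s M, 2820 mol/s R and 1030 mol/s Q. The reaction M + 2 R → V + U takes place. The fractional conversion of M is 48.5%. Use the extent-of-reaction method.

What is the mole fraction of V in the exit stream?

M reacted = 0.485 × 533 = 258.5 mol/s; ν_M = −1, so ξ = 258.5/1 = 258.5 mol/s.
Outlet amounts (n = n₀ + ν ξ):
  M: 533 − 1(258.5) = 274.5
  R: 2820 − 2(258.5) = 2303
  V: 0 + 1(258.5) = 258.5
  U: 0 + 1(258.5) = 258.5
  Q: 1030 (inert)
Total out = 4124 mol/s; y_V = 258.5 / 4124 = 0.06268.

0.0627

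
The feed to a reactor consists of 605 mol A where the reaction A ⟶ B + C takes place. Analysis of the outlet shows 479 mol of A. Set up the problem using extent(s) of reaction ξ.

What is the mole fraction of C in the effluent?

0.172

For A: n = n₀ − 1ξ → 479 = 605 − 1ξ, giving ξ = 126 mol.
Outlet amounts (n = n₀ + ν ξ):
  A: 605 − 1(126) = 479
  B: 0 + 1(126) = 126
  C: 0 + 1(126) = 126
Total out = 731 mol; y_C = 126 / 731 = 0.1724.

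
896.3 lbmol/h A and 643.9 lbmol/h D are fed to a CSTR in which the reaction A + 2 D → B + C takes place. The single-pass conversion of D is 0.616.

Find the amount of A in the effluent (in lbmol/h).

698 lbmol/h

D reacted = 0.616 × 643.9 = 396.6 lbmol/h; ν_D = −2, so ξ = 396.6/2 = 198.3 lbmol/h.
Outlet amounts (n = n₀ + ν ξ):
  A: 896.3 − 1(198.3) = 698
  D: 643.9 − 2(198.3) = 247.3
  B: 0 + 1(198.3) = 198.3
  C: 0 + 1(198.3) = 198.3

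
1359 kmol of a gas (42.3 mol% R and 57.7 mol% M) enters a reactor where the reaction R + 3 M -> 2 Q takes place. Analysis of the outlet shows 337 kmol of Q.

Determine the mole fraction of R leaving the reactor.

For Q: n = n₀ + 2ξ → 337 = 0 + 2ξ, giving ξ = 168.5 kmol.
Outlet amounts (n = n₀ + ν ξ):
  R: 574.9 − 1(168.5) = 406.4
  M: 784.1 − 3(168.5) = 278.6
  Q: 0 + 2(168.5) = 337
Total out = 1022 kmol; y_R = 406.4 / 1022 = 0.3976.

0.398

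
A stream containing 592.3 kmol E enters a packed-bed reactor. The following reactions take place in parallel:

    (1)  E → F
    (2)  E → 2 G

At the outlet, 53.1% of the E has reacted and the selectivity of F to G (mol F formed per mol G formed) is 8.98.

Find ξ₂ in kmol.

Conversion of E: E consumed = 0.531 × 592.3 = 314.5 kmol = 1ξ₁ + 1ξ₂.
Selectivity: 1ξ₁ / (2ξ₂) = 8.98 → ξ₁ = 17.96 ξ₂.
Substitute: (1·17.96 + 1) ξ₂ = 314.5 → ξ₂ = 16.59 kmol, ξ₁ = 297.9 kmol.
Outlet amounts (n = n₀ + Σ ν·ξ):
  E: 592.3 − 1(297.9) − 1(16.59) = 277.8
  F: 0 + 1(297.9) = 297.9
  G: 0 + 2(16.59) = 33.18

ξ₂ = 16.6 kmol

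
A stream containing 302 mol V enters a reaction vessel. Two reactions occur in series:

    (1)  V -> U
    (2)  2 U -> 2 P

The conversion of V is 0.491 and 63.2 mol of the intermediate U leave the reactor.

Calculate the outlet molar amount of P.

Conversion of V: V consumed = 1ξ₁ = 0.491 × 302 → ξ₁ = 148.3 mol.
U balance: n_U = 0 + 1ξ₁ − 2ξ₂ = 63.2 → ξ₂ = (1·148.3 − 63.2)/2 = 42.54 mol.
Outlet amounts (n = n₀ + Σ ν·ξ):
  V: 302 − 1(148.3) = 153.7
  U: 0 + 1(148.3) − 2(42.54) = 63.2
  P: 0 + 2(42.54) = 85.08

85.1 mol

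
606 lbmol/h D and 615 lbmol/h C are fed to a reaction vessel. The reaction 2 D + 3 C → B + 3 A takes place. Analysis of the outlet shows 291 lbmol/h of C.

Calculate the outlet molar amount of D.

For C: n = n₀ − 3ξ → 291 = 615 − 3ξ, giving ξ = 108 lbmol/h.
Outlet amounts (n = n₀ + ν ξ):
  D: 606 − 2(108) = 390
  C: 615 − 3(108) = 291
  B: 0 + 1(108) = 108
  A: 0 + 3(108) = 324

390 lbmol/h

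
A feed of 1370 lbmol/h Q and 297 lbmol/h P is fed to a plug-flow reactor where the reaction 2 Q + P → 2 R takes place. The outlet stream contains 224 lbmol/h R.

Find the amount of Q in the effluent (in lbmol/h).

1150 lbmol/h

For R: n = n₀ + 2ξ → 224 = 0 + 2ξ, giving ξ = 112 lbmol/h.
Outlet amounts (n = n₀ + ν ξ):
  Q: 1370 − 2(112) = 1146
  P: 297 − 1(112) = 185
  R: 0 + 2(112) = 224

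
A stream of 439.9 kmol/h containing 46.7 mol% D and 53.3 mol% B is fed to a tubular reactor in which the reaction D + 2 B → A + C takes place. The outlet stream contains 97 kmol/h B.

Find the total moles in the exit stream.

371 kmol/h

For B: n = n₀ − 2ξ → 97 = 234.5 − 2ξ, giving ξ = 68.73 kmol/h.
Outlet amounts (n = n₀ + ν ξ):
  D: 205.4 − 1(68.73) = 136.7
  B: 234.5 − 2(68.73) = 97
  A: 0 + 1(68.73) = 68.73
  C: 0 + 1(68.73) = 68.73
Total out = 136.7 + 97 + 68.73 + 68.73 = 371.2 kmol/h.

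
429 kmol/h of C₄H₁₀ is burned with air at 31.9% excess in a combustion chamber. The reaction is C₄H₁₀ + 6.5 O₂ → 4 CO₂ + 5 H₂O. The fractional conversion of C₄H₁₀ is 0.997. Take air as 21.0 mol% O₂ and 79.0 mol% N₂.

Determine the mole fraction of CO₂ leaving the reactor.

0.0921

Stoichiometric O₂ = 6.5 × 429 = 2788 kmol/h; O₂ fed = 2788 × 1.319 = 3678 kmol/h.
N₂ fed = 3678 × 79/21 = 13840 kmol/h.
Fuel reacted = 0.997 × 429 → ξ = 427.7 kmol/h.
Outlet (n = n₀ + ν ξ):
  C₄H₁₀: 429 − 1(427.7) = 1.287
  O₂: 3678 − 6.5(427.7) = 897.9
  N₂: 13840 (inert)
  CO₂: 0 + 4(427.7) = 1711
  H₂O: 0 + 5(427.7) = 2139
Total out = 18590 kmol/h; y_CO₂ = 1711 / 18590 = 0.09206.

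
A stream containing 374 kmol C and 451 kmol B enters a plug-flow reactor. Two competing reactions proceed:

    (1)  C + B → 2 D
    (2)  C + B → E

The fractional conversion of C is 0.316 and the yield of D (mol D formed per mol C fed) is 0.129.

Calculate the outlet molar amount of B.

Yield of D: 2ξ₁ / 374 = 0.129 → ξ₁ = 24.12 kmol.
Conversion of C: 1ξ₁ + 1ξ₂ = 0.316 × 374 = 118.2 → ξ₂ = 94.06 kmol.
Outlet amounts (n = n₀ + Σ ν·ξ):
  C: 374 − 1(24.12) − 1(94.06) = 255.8
  B: 451 − 1(24.12) − 1(94.06) = 332.8
  D: 0 + 2(24.12) = 48.25
  E: 0 + 1(94.06) = 94.06

333 kmol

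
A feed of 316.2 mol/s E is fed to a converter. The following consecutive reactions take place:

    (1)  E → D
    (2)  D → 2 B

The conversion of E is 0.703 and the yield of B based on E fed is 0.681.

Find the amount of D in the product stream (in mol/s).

Conversion of E: E consumed = 1ξ₁ = 0.703 × 316.2 → ξ₁ = 222.3 mol/s.
Yield of B: 2ξ₂ / 316.2 = 0.681 → ξ₂ = 107.7 mol/s.
Outlet amounts (n = n₀ + Σ ν·ξ):
  E: 316.2 − 1(222.3) = 93.91
  D: 0 + 1(222.3) − 1(107.7) = 114.6
  B: 0 + 2(107.7) = 215.3

115 mol/s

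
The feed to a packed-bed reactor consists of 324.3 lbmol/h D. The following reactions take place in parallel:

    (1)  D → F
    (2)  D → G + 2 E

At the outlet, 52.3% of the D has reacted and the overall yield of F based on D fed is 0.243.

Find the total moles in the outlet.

Yield of F: 1ξ₁ / 324.3 = 0.243 → ξ₁ = 78.8 lbmol/h.
Conversion of D: 1ξ₁ + 1ξ₂ = 0.523 × 324.3 = 169.6 → ξ₂ = 90.8 lbmol/h.
Outlet amounts (n = n₀ + Σ ν·ξ):
  D: 324.3 − 1(78.8) − 1(90.8) = 154.7
  F: 0 + 1(78.8) = 78.8
  G: 0 + 1(90.8) = 90.8
  E: 0 + 2(90.8) = 181.6
Total out = 154.7 + 78.8 + 90.8 + 181.6 = 505.9 lbmol/h.

506 lbmol/h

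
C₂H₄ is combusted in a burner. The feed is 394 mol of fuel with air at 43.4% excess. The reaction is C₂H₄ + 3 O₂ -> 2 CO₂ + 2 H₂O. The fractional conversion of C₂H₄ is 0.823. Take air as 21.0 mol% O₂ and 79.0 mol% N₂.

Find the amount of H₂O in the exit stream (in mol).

649 mol

Stoichiometric O₂ = 3 × 394 = 1182 mol; O₂ fed = 1182 × 1.434 = 1695 mol.
N₂ fed = 1695 × 79/21 = 6376 mol.
Fuel reacted = 0.823 × 394 → ξ = 324.3 mol.
Outlet (n = n₀ + ν ξ):
  C₂H₄: 394 − 1(324.3) = 69.74
  O₂: 1695 − 3(324.3) = 722.2
  N₂: 6376 (inert)
  CO₂: 0 + 2(324.3) = 648.5
  H₂O: 0 + 2(324.3) = 648.5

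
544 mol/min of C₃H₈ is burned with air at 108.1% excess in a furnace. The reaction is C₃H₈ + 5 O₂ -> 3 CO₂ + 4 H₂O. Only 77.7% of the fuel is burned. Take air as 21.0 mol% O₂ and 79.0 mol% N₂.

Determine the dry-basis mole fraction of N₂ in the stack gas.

0.812

Stoichiometric O₂ = 5 × 544 = 2720 mol/min; O₂ fed = 2720 × 2.081 = 5660 mol/min.
N₂ fed = 5660 × 79/21 = 21290 mol/min.
Fuel reacted = 0.777 × 544 → ξ = 422.7 mol/min.
Outlet (n = n₀ + ν ξ):
  C₃H₈: 544 − 1(422.7) = 121.3
  O₂: 5660 − 5(422.7) = 3547
  N₂: 21290 (inert)
  CO₂: 0 + 3(422.7) = 1268
  H₂O: 0 + 4(422.7) = 1691
Dry total = 26230 mol/min; y_N₂ (dry) = 21290 / 26230 = 0.8118.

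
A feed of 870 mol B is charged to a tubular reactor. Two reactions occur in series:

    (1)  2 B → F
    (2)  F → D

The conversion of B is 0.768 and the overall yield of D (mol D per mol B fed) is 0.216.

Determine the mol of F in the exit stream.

146 mol

Conversion of B: B consumed = 2ξ₁ = 0.768 × 870 → ξ₁ = 334.1 mol.
Yield of D: 1ξ₂ / 870 = 0.216 → ξ₂ = 187.9 mol.
Outlet amounts (n = n₀ + Σ ν·ξ):
  B: 870 − 2(334.1) = 201.8
  F: 0 + 1(334.1) − 1(187.9) = 146.2
  D: 0 + 1(187.9) = 187.9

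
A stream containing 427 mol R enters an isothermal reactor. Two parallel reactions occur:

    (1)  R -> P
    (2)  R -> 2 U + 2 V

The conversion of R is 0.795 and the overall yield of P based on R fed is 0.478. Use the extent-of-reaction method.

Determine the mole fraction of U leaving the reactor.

Yield of P: 1ξ₁ / 427 = 0.478 → ξ₁ = 204.1 mol.
Conversion of R: 1ξ₁ + 1ξ₂ = 0.795 × 427 = 339.5 → ξ₂ = 135.4 mol.
Outlet amounts (n = n₀ + Σ ν·ξ):
  R: 427 − 1(204.1) − 1(135.4) = 87.53
  P: 0 + 1(204.1) = 204.1
  U: 0 + 2(135.4) = 270.7
  V: 0 + 2(135.4) = 270.7
Total out = 833.1 mol; y_U = 270.7 / 833.1 = 0.325.

0.325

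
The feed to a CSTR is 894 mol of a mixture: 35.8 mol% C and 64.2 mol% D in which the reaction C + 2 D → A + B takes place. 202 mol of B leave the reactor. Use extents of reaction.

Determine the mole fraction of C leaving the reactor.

0.171

For B: n = n₀ + 1ξ → 202 = 0 + 1ξ, giving ξ = 202 mol.
Outlet amounts (n = n₀ + ν ξ):
  C: 320.1 − 1(202) = 118.1
  D: 573.9 − 2(202) = 169.9
  A: 0 + 1(202) = 202
  B: 0 + 1(202) = 202
Total out = 692 mol; y_C = 118.1 / 692 = 0.1706.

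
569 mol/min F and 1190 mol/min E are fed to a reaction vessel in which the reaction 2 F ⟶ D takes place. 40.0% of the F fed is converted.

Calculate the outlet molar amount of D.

114 mol/min

F reacted = 0.4 × 569 = 227.6 mol/min; ν_F = −2, so ξ = 227.6/2 = 113.8 mol/min.
Outlet amounts (n = n₀ + ν ξ):
  F: 569 − 2(113.8) = 341.4
  D: 0 + 1(113.8) = 113.8
  E: 1190 (inert)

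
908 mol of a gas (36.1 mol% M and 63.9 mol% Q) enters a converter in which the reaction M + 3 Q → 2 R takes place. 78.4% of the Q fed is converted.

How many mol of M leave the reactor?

176 mol

Q reacted = 0.784 × 580.2 = 454.9 mol; ν_Q = −3, so ξ = 454.9/3 = 151.6 mol.
Outlet amounts (n = n₀ + ν ξ):
  M: 327.8 − 1(151.6) = 176.2
  Q: 580.2 − 3(151.6) = 125.3
  R: 0 + 2(151.6) = 303.3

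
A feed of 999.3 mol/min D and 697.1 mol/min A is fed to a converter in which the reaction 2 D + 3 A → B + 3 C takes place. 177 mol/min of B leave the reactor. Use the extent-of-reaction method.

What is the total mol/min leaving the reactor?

For B: n = n₀ + 1ξ → 177 = 0 + 1ξ, giving ξ = 177 mol/min.
Outlet amounts (n = n₀ + ν ξ):
  D: 999.3 − 2(177) = 645.3
  A: 697.1 − 3(177) = 166.1
  B: 0 + 1(177) = 177
  C: 0 + 3(177) = 531
Total out = 645.3 + 166.1 + 177 + 531 = 1519 mol/min.

1520 mol/min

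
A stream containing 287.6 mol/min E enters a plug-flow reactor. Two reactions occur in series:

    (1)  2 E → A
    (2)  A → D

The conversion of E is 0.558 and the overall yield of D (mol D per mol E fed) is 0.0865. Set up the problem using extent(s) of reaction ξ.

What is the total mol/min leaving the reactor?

Conversion of E: E consumed = 2ξ₁ = 0.558 × 287.6 → ξ₁ = 80.24 mol/min.
Yield of D: 1ξ₂ / 287.6 = 0.0865 → ξ₂ = 24.88 mol/min.
Outlet amounts (n = n₀ + Σ ν·ξ):
  E: 287.6 − 2(80.24) = 127.1
  A: 0 + 1(80.24) − 1(24.88) = 55.36
  D: 0 + 1(24.88) = 24.88
Total out = 127.1 + 55.36 + 24.88 = 207.4 mol/min.

207 mol/min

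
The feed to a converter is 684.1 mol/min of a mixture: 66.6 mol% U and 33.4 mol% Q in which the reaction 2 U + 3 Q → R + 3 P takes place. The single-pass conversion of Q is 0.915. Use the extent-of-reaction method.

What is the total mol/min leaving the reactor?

Q reacted = 0.915 × 228.5 = 209.1 mol/min; ν_Q = −3, so ξ = 209.1/3 = 69.69 mol/min.
Outlet amounts (n = n₀ + ν ξ):
  U: 455.6 − 2(69.69) = 316.2
  Q: 228.5 − 3(69.69) = 19.42
  R: 0 + 1(69.69) = 69.69
  P: 0 + 3(69.69) = 209.1
Total out = 316.2 + 19.42 + 69.69 + 209.1 = 614.4 mol/min.

614 mol/min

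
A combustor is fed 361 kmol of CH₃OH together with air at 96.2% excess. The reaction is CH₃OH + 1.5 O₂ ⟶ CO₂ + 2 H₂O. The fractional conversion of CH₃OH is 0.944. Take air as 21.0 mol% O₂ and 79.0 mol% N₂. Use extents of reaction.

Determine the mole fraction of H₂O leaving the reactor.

0.122

Stoichiometric O₂ = 1.5 × 361 = 541.5 kmol; O₂ fed = 541.5 × 1.962 = 1062 kmol.
N₂ fed = 1062 × 79/21 = 3997 kmol.
Fuel reacted = 0.944 × 361 → ξ = 340.8 kmol.
Outlet (n = n₀ + ν ξ):
  CH₃OH: 361 − 1(340.8) = 20.22
  O₂: 1062 − 1.5(340.8) = 551.2
  N₂: 3997 (inert)
  CO₂: 0 + 1(340.8) = 340.8
  H₂O: 0 + 2(340.8) = 681.6
Total out = 5591 kmol; y_H₂O = 681.6 / 5591 = 0.1219.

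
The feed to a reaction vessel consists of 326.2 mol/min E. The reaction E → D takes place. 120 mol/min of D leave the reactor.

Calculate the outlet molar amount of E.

For D: n = n₀ + 1ξ → 120 = 0 + 1ξ, giving ξ = 120 mol/min.
Outlet amounts (n = n₀ + ν ξ):
  E: 326.2 − 1(120) = 206.2
  D: 0 + 1(120) = 120

206 mol/min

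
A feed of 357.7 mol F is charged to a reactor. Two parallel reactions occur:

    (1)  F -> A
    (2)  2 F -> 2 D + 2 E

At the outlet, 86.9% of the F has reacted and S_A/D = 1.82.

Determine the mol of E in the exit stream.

Conversion of F: F consumed = 0.869 × 357.7 = 310.8 mol = 1ξ₁ + 2ξ₂.
Selectivity: 1ξ₁ / (2ξ₂) = 1.82 → ξ₁ = 3.64 ξ₂.
Substitute: (1·3.64 + 2) ξ₂ = 310.8 → ξ₂ = 55.11 mol, ξ₁ = 200.6 mol.
Outlet amounts (n = n₀ + Σ ν·ξ):
  F: 357.7 − 1(200.6) − 2(55.11) = 46.86
  A: 0 + 1(200.6) = 200.6
  D: 0 + 2(55.11) = 110.2
  E: 0 + 2(55.11) = 110.2

110 mol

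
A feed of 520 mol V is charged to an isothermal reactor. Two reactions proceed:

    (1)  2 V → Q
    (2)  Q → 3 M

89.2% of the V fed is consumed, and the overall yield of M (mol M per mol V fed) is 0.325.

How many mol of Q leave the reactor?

Conversion of V: V consumed = 2ξ₁ = 0.892 × 520 → ξ₁ = 231.9 mol.
Yield of M: 3ξ₂ / 520 = 0.325 → ξ₂ = 56.33 mol.
Outlet amounts (n = n₀ + Σ ν·ξ):
  V: 520 − 2(231.9) = 56.16
  Q: 0 + 1(231.9) − 1(56.33) = 175.6
  M: 0 + 3(56.33) = 169

176 mol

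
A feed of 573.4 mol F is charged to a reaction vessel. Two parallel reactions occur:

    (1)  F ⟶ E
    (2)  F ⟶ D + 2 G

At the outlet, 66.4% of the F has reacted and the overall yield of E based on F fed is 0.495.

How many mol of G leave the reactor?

194 mol

Yield of E: 1ξ₁ / 573.4 = 0.495 → ξ₁ = 283.8 mol.
Conversion of F: 1ξ₁ + 1ξ₂ = 0.664 × 573.4 = 380.7 → ξ₂ = 96.9 mol.
Outlet amounts (n = n₀ + Σ ν·ξ):
  F: 573.4 − 1(283.8) − 1(96.9) = 192.7
  E: 0 + 1(283.8) = 283.8
  D: 0 + 1(96.9) = 96.9
  G: 0 + 2(96.9) = 193.8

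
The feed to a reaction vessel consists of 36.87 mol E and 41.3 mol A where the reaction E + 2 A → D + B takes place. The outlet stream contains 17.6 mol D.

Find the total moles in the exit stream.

60.6 mol

For D: n = n₀ + 1ξ → 17.6 = 0 + 1ξ, giving ξ = 17.6 mol.
Outlet amounts (n = n₀ + ν ξ):
  E: 36.87 − 1(17.6) = 19.27
  A: 41.3 − 2(17.6) = 6.1
  D: 0 + 1(17.6) = 17.6
  B: 0 + 1(17.6) = 17.6
Total out = 19.27 + 6.1 + 17.6 + 17.6 = 60.57 mol.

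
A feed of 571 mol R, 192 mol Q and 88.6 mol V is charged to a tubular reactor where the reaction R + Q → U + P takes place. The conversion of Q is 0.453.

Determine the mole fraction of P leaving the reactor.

Q reacted = 0.453 × 192 = 86.98 mol; ν_Q = −1, so ξ = 86.98/1 = 86.98 mol.
Outlet amounts (n = n₀ + ν ξ):
  R: 571 − 1(86.98) = 484
  Q: 192 − 1(86.98) = 105
  U: 0 + 1(86.98) = 86.98
  P: 0 + 1(86.98) = 86.98
  V: 88.6 (inert)
Total out = 851.6 mol; y_P = 86.98 / 851.6 = 0.1021.

0.102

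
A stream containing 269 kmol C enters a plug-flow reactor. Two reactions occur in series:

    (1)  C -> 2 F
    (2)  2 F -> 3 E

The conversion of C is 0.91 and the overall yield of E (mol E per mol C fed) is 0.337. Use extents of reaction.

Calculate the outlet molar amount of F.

Conversion of C: C consumed = 1ξ₁ = 0.91 × 269 → ξ₁ = 244.8 kmol.
Yield of E: 3ξ₂ / 269 = 0.337 → ξ₂ = 30.22 kmol.
Outlet amounts (n = n₀ + Σ ν·ξ):
  C: 269 − 1(244.8) = 24.21
  F: 0 + 2(244.8) − 2(30.22) = 429.1
  E: 0 + 3(30.22) = 90.65

429 kmol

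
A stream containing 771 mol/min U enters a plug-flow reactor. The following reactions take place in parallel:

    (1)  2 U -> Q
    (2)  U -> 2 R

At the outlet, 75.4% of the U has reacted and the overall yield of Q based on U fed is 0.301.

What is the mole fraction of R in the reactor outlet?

0.357

Yield of Q: 1ξ₁ / 771 = 0.301 → ξ₁ = 232.1 mol/min.
Conversion of U: 2ξ₁ + 1ξ₂ = 0.754 × 771 = 581.3 → ξ₂ = 117.2 mol/min.
Outlet amounts (n = n₀ + Σ ν·ξ):
  U: 771 − 2(232.1) − 1(117.2) = 189.7
  Q: 0 + 1(232.1) = 232.1
  R: 0 + 2(117.2) = 234.4
Total out = 656.1 mol/min; y_R = 234.4 / 656.1 = 0.3572.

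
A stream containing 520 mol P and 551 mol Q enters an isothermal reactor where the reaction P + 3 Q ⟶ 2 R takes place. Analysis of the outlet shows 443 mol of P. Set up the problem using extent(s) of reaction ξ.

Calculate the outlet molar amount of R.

154 mol

For P: n = n₀ − 1ξ → 443 = 520 − 1ξ, giving ξ = 77 mol.
Outlet amounts (n = n₀ + ν ξ):
  P: 520 − 1(77) = 443
  Q: 551 − 3(77) = 320
  R: 0 + 2(77) = 154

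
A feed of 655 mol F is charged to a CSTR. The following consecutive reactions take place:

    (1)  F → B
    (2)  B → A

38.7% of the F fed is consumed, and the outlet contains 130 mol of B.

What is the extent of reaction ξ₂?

ξ₂ = 123 mol

Conversion of F: F consumed = 1ξ₁ = 0.387 × 655 → ξ₁ = 253.5 mol.
B balance: n_B = 0 + 1ξ₁ − 1ξ₂ = 130 → ξ₂ = (1·253.5 − 130)/1 = 123.5 mol.
Outlet amounts (n = n₀ + Σ ν·ξ):
  F: 655 − 1(253.5) = 401.5
  B: 0 + 1(253.5) − 1(123.5) = 130
  A: 0 + 1(123.5) = 123.5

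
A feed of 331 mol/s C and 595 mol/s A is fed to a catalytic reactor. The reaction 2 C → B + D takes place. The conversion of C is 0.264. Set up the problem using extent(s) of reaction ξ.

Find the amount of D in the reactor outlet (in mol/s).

43.7 mol/s

C reacted = 0.264 × 331 = 87.38 mol/s; ν_C = −2, so ξ = 87.38/2 = 43.69 mol/s.
Outlet amounts (n = n₀ + ν ξ):
  C: 331 − 2(43.69) = 243.6
  B: 0 + 1(43.69) = 43.69
  D: 0 + 1(43.69) = 43.69
  A: 595 (inert)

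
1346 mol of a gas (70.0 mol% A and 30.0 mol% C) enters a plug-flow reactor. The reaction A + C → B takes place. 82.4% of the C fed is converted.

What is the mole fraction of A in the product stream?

0.601

C reacted = 0.824 × 403.8 = 332.7 mol; ν_C = −1, so ξ = 332.7/1 = 332.7 mol.
Outlet amounts (n = n₀ + ν ξ):
  A: 942.2 − 1(332.7) = 609.5
  C: 403.8 − 1(332.7) = 71.07
  B: 0 + 1(332.7) = 332.7
Total out = 1013 mol; y_A = 609.5 / 1013 = 0.6015.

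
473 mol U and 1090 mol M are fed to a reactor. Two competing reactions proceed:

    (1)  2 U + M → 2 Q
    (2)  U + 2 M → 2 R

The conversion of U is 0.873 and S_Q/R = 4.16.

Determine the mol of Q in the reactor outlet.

Conversion of U: U consumed = 0.873 × 473 = 412.9 mol = 2ξ₁ + 1ξ₂.
Selectivity: 2ξ₁ / (2ξ₂) = 4.16 → ξ₁ = 4.16 ξ₂.
Substitute: (2·4.16 + 1) ξ₂ = 412.9 → ξ₂ = 44.31 mol, ξ₁ = 184.3 mol.
Outlet amounts (n = n₀ + Σ ν·ξ):
  U: 473 − 2(184.3) − 1(44.31) = 60.07
  M: 1090 − 1(184.3) − 2(44.31) = 817.1
  Q: 0 + 2(184.3) = 368.6
  R: 0 + 2(44.31) = 88.61

369 mol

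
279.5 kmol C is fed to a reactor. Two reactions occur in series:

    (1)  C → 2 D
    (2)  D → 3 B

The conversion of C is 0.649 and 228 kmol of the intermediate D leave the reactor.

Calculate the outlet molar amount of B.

404 kmol

Conversion of C: C consumed = 1ξ₁ = 0.649 × 279.5 → ξ₁ = 181.4 kmol.
D balance: n_D = 0 + 2ξ₁ − 1ξ₂ = 228 → ξ₂ = (2·181.4 − 228)/1 = 134.8 kmol.
Outlet amounts (n = n₀ + Σ ν·ξ):
  C: 279.5 − 1(181.4) = 98.1
  D: 0 + 2(181.4) − 1(134.8) = 228
  B: 0 + 3(134.8) = 404.4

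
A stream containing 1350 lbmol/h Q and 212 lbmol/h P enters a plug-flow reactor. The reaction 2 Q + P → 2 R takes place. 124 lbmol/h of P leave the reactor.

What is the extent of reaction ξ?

ξ = 88 lbmol/h

For P: n = n₀ − 1ξ → 124 = 212 − 1ξ, giving ξ = 88 lbmol/h.
Outlet amounts (n = n₀ + ν ξ):
  Q: 1350 − 2(88) = 1174
  P: 212 − 1(88) = 124
  R: 0 + 2(88) = 176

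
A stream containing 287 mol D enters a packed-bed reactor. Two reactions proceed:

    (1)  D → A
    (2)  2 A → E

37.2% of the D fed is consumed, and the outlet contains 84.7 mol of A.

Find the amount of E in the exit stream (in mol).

11 mol

Conversion of D: D consumed = 1ξ₁ = 0.372 × 287 → ξ₁ = 106.8 mol.
A balance: n_A = 0 + 1ξ₁ − 2ξ₂ = 84.7 → ξ₂ = (1·106.8 − 84.7)/2 = 11.03 mol.
Outlet amounts (n = n₀ + Σ ν·ξ):
  D: 287 − 1(106.8) = 180.2
  A: 0 + 1(106.8) − 2(11.03) = 84.7
  E: 0 + 1(11.03) = 11.03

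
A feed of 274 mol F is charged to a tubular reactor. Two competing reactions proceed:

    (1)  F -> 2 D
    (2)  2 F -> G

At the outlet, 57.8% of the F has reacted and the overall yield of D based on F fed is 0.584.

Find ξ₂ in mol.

Yield of D: 2ξ₁ / 274 = 0.584 → ξ₁ = 80.01 mol.
Conversion of F: 1ξ₁ + 2ξ₂ = 0.578 × 274 = 158.4 → ξ₂ = 39.18 mol.
Outlet amounts (n = n₀ + Σ ν·ξ):
  F: 274 − 1(80.01) − 2(39.18) = 115.6
  D: 0 + 2(80.01) = 160
  G: 0 + 1(39.18) = 39.18

ξ₂ = 39.2 mol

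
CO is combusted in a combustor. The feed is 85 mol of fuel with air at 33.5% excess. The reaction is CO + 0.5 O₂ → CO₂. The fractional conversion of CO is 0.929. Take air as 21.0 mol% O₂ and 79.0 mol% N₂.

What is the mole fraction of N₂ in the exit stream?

0.676

Stoichiometric O₂ = 0.5 × 85 = 42.5 mol; O₂ fed = 42.5 × 1.335 = 56.74 mol.
N₂ fed = 56.74 × 79/21 = 213.4 mol.
Fuel reacted = 0.929 × 85 → ξ = 78.97 mol.
Outlet (n = n₀ + ν ξ):
  CO: 85 − 1(78.97) = 6.035
  O₂: 56.74 − 0.5(78.97) = 17.25
  N₂: 213.4 (inert)
  CO₂: 0 + 1(78.97) = 78.97
Total out = 315.7 mol; y_N₂ = 213.4 / 315.7 = 0.6761.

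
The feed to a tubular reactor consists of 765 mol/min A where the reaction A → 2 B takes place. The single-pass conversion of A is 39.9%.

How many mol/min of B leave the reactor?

A reacted = 0.399 × 765 = 305.2 mol/min; ν_A = −1, so ξ = 305.2/1 = 305.2 mol/min.
Outlet amounts (n = n₀ + ν ξ):
  A: 765 − 1(305.2) = 459.8
  B: 0 + 2(305.2) = 610.5

610 mol/min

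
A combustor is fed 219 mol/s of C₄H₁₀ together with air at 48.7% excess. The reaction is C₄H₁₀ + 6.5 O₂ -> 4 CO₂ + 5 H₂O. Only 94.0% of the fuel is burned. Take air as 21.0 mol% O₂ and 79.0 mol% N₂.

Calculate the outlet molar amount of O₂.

779 mol/s

Stoichiometric O₂ = 6.5 × 219 = 1424 mol/s; O₂ fed = 1424 × 1.487 = 2117 mol/s.
N₂ fed = 2117 × 79/21 = 7963 mol/s.
Fuel reacted = 0.94 × 219 → ξ = 205.9 mol/s.
Outlet (n = n₀ + ν ξ):
  C₄H₁₀: 219 − 1(205.9) = 13.14
  O₂: 2117 − 6.5(205.9) = 778.7
  N₂: 7963 (inert)
  CO₂: 0 + 4(205.9) = 823.4
  H₂O: 0 + 5(205.9) = 1029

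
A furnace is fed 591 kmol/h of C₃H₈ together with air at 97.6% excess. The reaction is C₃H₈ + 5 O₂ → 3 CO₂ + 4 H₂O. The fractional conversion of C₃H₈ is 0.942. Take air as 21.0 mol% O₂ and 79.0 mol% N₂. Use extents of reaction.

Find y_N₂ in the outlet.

0.759

Stoichiometric O₂ = 5 × 591 = 2955 kmol/h; O₂ fed = 2955 × 1.976 = 5839 kmol/h.
N₂ fed = 5839 × 79/21 = 21970 kmol/h.
Fuel reacted = 0.942 × 591 → ξ = 556.7 kmol/h.
Outlet (n = n₀ + ν ξ):
  C₃H₈: 591 − 1(556.7) = 34.28
  O₂: 5839 − 5(556.7) = 3055
  N₂: 21970 (inert)
  CO₂: 0 + 3(556.7) = 1670
  H₂O: 0 + 4(556.7) = 2227
Total out = 28950 kmol/h; y_N₂ = 21970 / 28950 = 0.7587.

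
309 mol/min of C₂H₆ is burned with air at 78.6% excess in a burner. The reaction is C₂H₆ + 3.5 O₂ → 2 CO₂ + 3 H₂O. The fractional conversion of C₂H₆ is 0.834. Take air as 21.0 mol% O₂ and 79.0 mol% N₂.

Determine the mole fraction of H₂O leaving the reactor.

Stoichiometric O₂ = 3.5 × 309 = 1082 mol/min; O₂ fed = 1082 × 1.786 = 1932 mol/min.
N₂ fed = 1932 × 79/21 = 7266 mol/min.
Fuel reacted = 0.834 × 309 → ξ = 257.7 mol/min.
Outlet (n = n₀ + ν ξ):
  C₂H₆: 309 − 1(257.7) = 51.29
  O₂: 1932 − 3.5(257.7) = 1030
  N₂: 7266 (inert)
  CO₂: 0 + 2(257.7) = 515.4
  H₂O: 0 + 3(257.7) = 773.1
Total out = 9636 mol/min; y_H₂O = 773.1 / 9636 = 0.08023.

0.0802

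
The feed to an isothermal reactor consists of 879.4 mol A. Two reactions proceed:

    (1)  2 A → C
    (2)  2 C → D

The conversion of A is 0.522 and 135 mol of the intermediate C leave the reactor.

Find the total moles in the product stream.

Conversion of A: A consumed = 2ξ₁ = 0.522 × 879.4 → ξ₁ = 229.5 mol.
C balance: n_C = 0 + 1ξ₁ − 2ξ₂ = 135 → ξ₂ = (1·229.5 − 135)/2 = 47.26 mol.
Outlet amounts (n = n₀ + Σ ν·ξ):
  A: 879.4 − 2(229.5) = 420.4
  C: 0 + 1(229.5) − 2(47.26) = 135
  D: 0 + 1(47.26) = 47.26
Total out = 420.4 + 135 + 47.26 = 602.6 mol.

603 mol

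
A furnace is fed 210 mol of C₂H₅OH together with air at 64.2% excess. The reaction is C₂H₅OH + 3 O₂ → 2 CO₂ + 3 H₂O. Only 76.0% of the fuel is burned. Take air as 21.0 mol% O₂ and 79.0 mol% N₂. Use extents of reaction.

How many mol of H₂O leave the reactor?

479 mol

Stoichiometric O₂ = 3 × 210 = 630 mol; O₂ fed = 630 × 1.642 = 1034 mol.
N₂ fed = 1034 × 79/21 = 3892 mol.
Fuel reacted = 0.76 × 210 → ξ = 159.6 mol.
Outlet (n = n₀ + ν ξ):
  C₂H₅OH: 210 − 1(159.6) = 50.4
  O₂: 1034 − 3(159.6) = 555.7
  N₂: 3892 (inert)
  CO₂: 0 + 2(159.6) = 319.2
  H₂O: 0 + 3(159.6) = 478.8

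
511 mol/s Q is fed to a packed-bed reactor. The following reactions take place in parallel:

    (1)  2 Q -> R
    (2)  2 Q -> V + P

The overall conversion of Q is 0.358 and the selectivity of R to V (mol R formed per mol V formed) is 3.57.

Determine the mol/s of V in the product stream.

Conversion of Q: Q consumed = 0.358 × 511 = 182.9 mol/s = 2ξ₁ + 2ξ₂.
Selectivity: 1ξ₁ / (1ξ₂) = 3.57 → ξ₁ = 3.57 ξ₂.
Substitute: (2·3.57 + 2) ξ₂ = 182.9 → ξ₂ = 20.02 mol/s, ξ₁ = 71.45 mol/s.
Outlet amounts (n = n₀ + Σ ν·ξ):
  Q: 511 − 2(71.45) − 2(20.02) = 328.1
  R: 0 + 1(71.45) = 71.45
  V: 0 + 1(20.02) = 20.02
  P: 0 + 1(20.02) = 20.02

20 mol/s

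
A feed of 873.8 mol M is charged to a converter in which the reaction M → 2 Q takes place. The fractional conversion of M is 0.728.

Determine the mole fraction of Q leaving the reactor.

0.843

M reacted = 0.728 × 873.8 = 636.1 mol; ν_M = −1, so ξ = 636.1/1 = 636.1 mol.
Outlet amounts (n = n₀ + ν ξ):
  M: 873.8 − 1(636.1) = 237.7
  Q: 0 + 2(636.1) = 1272
Total out = 1510 mol; y_Q = 1272 / 1510 = 0.8426.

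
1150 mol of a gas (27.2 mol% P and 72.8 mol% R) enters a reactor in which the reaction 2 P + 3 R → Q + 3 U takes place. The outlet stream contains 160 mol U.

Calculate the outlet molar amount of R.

For U: n = n₀ + 3ξ → 160 = 0 + 3ξ, giving ξ = 53.33 mol.
Outlet amounts (n = n₀ + ν ξ):
  P: 312.8 − 2(53.33) = 206.1
  R: 837.2 − 3(53.33) = 677.2
  Q: 0 + 1(53.33) = 53.33
  U: 0 + 3(53.33) = 160

677 mol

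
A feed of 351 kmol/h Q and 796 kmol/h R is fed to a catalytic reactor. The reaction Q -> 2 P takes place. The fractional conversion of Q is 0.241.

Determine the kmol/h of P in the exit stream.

169 kmol/h

Q reacted = 0.241 × 351 = 84.59 kmol/h; ν_Q = −1, so ξ = 84.59/1 = 84.59 kmol/h.
Outlet amounts (n = n₀ + ν ξ):
  Q: 351 − 1(84.59) = 266.4
  P: 0 + 2(84.59) = 169.2
  R: 796 (inert)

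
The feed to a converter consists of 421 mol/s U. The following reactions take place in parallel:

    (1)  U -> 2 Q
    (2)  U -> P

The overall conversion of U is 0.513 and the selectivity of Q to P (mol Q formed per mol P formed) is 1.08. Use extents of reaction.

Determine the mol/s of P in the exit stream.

140 mol/s

Conversion of U: U consumed = 0.513 × 421 = 216 mol/s = 1ξ₁ + 1ξ₂.
Selectivity: 2ξ₁ / (1ξ₂) = 1.08 → ξ₁ = 0.54 ξ₂.
Substitute: (1·0.54 + 1) ξ₂ = 216 → ξ₂ = 140.2 mol/s, ξ₁ = 75.73 mol/s.
Outlet amounts (n = n₀ + Σ ν·ξ):
  U: 421 − 1(75.73) − 1(140.2) = 205
  Q: 0 + 2(75.73) = 151.5
  P: 0 + 1(140.2) = 140.2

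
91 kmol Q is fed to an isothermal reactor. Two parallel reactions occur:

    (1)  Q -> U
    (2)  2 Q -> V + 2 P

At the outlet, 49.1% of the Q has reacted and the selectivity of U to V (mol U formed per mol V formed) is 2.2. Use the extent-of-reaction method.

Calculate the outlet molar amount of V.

Conversion of Q: Q consumed = 0.491 × 91 = 44.68 kmol = 1ξ₁ + 2ξ₂.
Selectivity: 1ξ₁ / (1ξ₂) = 2.2 → ξ₁ = 2.2 ξ₂.
Substitute: (1·2.2 + 2) ξ₂ = 44.68 → ξ₂ = 10.64 kmol, ξ₁ = 23.4 kmol.
Outlet amounts (n = n₀ + Σ ν·ξ):
  Q: 91 − 1(23.4) − 2(10.64) = 46.32
  U: 0 + 1(23.4) = 23.4
  V: 0 + 1(10.64) = 10.64
  P: 0 + 2(10.64) = 21.28

10.6 kmol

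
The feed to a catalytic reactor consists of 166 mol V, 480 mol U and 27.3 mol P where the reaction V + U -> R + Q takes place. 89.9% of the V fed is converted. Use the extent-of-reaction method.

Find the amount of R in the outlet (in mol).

149 mol

V reacted = 0.899 × 166 = 149.2 mol; ν_V = −1, so ξ = 149.2/1 = 149.2 mol.
Outlet amounts (n = n₀ + ν ξ):
  V: 166 − 1(149.2) = 16.77
  U: 480 − 1(149.2) = 330.8
  R: 0 + 1(149.2) = 149.2
  Q: 0 + 1(149.2) = 149.2
  P: 27.3 (inert)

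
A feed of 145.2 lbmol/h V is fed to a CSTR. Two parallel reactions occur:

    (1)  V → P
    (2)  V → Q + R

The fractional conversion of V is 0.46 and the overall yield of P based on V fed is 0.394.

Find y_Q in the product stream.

Yield of P: 1ξ₁ / 145.2 = 0.394 → ξ₁ = 57.21 lbmol/h.
Conversion of V: 1ξ₁ + 1ξ₂ = 0.46 × 145.2 = 66.79 → ξ₂ = 9.583 lbmol/h.
Outlet amounts (n = n₀ + Σ ν·ξ):
  V: 145.2 − 1(57.21) − 1(9.583) = 78.41
  P: 0 + 1(57.21) = 57.21
  Q: 0 + 1(9.583) = 9.583
  R: 0 + 1(9.583) = 9.583
Total out = 154.8 lbmol/h; y_Q = 9.583 / 154.8 = 0.06191.

0.0619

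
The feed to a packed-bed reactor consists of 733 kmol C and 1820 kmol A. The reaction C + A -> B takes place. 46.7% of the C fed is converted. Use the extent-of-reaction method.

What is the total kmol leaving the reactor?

C reacted = 0.467 × 733 = 342.3 kmol; ν_C = −1, so ξ = 342.3/1 = 342.3 kmol.
Outlet amounts (n = n₀ + ν ξ):
  C: 733 − 1(342.3) = 390.7
  A: 1820 − 1(342.3) = 1478
  B: 0 + 1(342.3) = 342.3
Total out = 390.7 + 1478 + 342.3 = 2211 kmol.

2210 kmol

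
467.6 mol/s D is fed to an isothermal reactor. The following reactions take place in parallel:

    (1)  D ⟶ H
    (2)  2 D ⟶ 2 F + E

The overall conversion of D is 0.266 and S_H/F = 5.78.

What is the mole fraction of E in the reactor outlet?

0.0192

Conversion of D: D consumed = 0.266 × 467.6 = 124.4 mol/s = 1ξ₁ + 2ξ₂.
Selectivity: 1ξ₁ / (2ξ₂) = 5.78 → ξ₁ = 11.56 ξ₂.
Substitute: (1·11.56 + 2) ξ₂ = 124.4 → ξ₂ = 9.173 mol/s, ξ₁ = 106 mol/s.
Outlet amounts (n = n₀ + Σ ν·ξ):
  D: 467.6 − 1(106) − 2(9.173) = 343.2
  H: 0 + 1(106) = 106
  F: 0 + 2(9.173) = 18.35
  E: 0 + 1(9.173) = 9.173
Total out = 476.8 mol/s; y_E = 9.173 / 476.8 = 0.01924.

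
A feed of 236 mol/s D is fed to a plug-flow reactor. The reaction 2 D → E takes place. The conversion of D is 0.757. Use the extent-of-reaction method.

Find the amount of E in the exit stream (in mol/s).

89.3 mol/s

D reacted = 0.757 × 236 = 178.7 mol/s; ν_D = −2, so ξ = 178.7/2 = 89.33 mol/s.
Outlet amounts (n = n₀ + ν ξ):
  D: 236 − 2(89.33) = 57.35
  E: 0 + 1(89.33) = 89.33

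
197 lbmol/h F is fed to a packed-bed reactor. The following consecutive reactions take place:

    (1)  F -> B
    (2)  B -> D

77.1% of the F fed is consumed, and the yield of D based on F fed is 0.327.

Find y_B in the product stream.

0.444

Conversion of F: F consumed = 1ξ₁ = 0.771 × 197 → ξ₁ = 151.9 lbmol/h.
Yield of D: 1ξ₂ / 197 = 0.327 → ξ₂ = 64.42 lbmol/h.
Outlet amounts (n = n₀ + Σ ν·ξ):
  F: 197 − 1(151.9) = 45.11
  B: 0 + 1(151.9) − 1(64.42) = 87.47
  D: 0 + 1(64.42) = 64.42
Total out = 197 lbmol/h; y_B = 87.47 / 197 = 0.444.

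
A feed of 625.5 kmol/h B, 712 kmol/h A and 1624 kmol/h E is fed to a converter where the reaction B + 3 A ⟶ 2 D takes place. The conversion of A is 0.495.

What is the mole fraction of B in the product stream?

A reacted = 0.495 × 712 = 352.4 kmol/h; ν_A = −3, so ξ = 352.4/3 = 117.5 kmol/h.
Outlet amounts (n = n₀ + ν ξ):
  B: 625.5 − 1(117.5) = 508
  A: 712 − 3(117.5) = 359.6
  D: 0 + 2(117.5) = 235
  E: 1624 (inert)
Total out = 2727 kmol/h; y_B = 508 / 2727 = 0.1863.

0.186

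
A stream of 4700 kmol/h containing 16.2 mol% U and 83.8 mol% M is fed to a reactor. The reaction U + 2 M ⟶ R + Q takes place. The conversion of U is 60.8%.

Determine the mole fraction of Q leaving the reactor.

0.109

U reacted = 0.608 × 761.4 = 462.9 kmol/h; ν_U = −1, so ξ = 462.9/1 = 462.9 kmol/h.
Outlet amounts (n = n₀ + ν ξ):
  U: 761.4 − 1(462.9) = 298.5
  M: 3939 − 2(462.9) = 3013
  R: 0 + 1(462.9) = 462.9
  Q: 0 + 1(462.9) = 462.9
Total out = 4237 kmol/h; y_Q = 462.9 / 4237 = 0.1093.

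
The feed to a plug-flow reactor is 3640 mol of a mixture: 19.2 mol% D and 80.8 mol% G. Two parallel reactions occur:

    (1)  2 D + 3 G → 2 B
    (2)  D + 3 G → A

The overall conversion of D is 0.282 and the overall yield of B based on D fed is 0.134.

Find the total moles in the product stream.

Yield of B: 2ξ₁ / 698.9 = 0.134 → ξ₁ = 46.82 mol.
Conversion of D: 2ξ₁ + 1ξ₂ = 0.282 × 698.9 = 197.1 → ξ₂ = 103.4 mol.
Outlet amounts (n = n₀ + Σ ν·ξ):
  D: 698.9 − 2(46.82) − 1(103.4) = 501.8
  G: 2941 − 3(46.82) − 3(103.4) = 2490
  B: 0 + 2(46.82) = 93.65
  A: 0 + 1(103.4) = 103.4
Total out = 501.8 + 2490 + 93.65 + 103.4 = 3189 mol.

3190 mol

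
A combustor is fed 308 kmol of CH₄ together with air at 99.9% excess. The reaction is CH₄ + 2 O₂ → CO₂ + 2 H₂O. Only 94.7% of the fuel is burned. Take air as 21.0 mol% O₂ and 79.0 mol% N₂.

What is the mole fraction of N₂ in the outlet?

Stoichiometric O₂ = 2 × 308 = 616 kmol; O₂ fed = 616 × 1.999 = 1231 kmol.
N₂ fed = 1231 × 79/21 = 4632 kmol.
Fuel reacted = 0.947 × 308 → ξ = 291.7 kmol.
Outlet (n = n₀ + ν ξ):
  CH₄: 308 − 1(291.7) = 16.32
  O₂: 1231 − 2(291.7) = 648
  N₂: 4632 (inert)
  CO₂: 0 + 1(291.7) = 291.7
  H₂O: 0 + 2(291.7) = 583.4
Total out = 6172 kmol; y_N₂ = 4632 / 6172 = 0.7506.

0.751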